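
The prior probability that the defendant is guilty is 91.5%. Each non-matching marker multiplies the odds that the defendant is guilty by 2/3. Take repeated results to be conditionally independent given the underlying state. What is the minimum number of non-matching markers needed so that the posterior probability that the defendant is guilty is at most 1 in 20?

14

Prior odds: 0.915 ÷ 0.085 = 183/17.
Likelihood ratio per non-matching marker = 2/3.
Target odds: 0.05 ÷ 0.95 = 1/19.
Need (183/17) × (2/3)ⁿ ≤ 1/19, i.e. (2/3)ⁿ ≤ 17/3477.
(2/3)¹³ = 8192/1594323 is still above 17/3477 but (2/3)¹⁴ = 16384/4782969 is at or below it, so n = 14.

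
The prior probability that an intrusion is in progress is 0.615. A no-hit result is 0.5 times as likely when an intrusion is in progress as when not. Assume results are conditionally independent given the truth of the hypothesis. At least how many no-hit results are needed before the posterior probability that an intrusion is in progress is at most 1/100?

8

Prior odds = 0.615/0.385 = 123/77.
Likelihood ratio per no-hit result = 0.5.
Target posterior odds = 0.01/0.99 = 1/99.
Need (123/77) × 0.5ⁿ ≤ 1/99, i.e. 0.5ⁿ ≤ 7/1107.
0.5⁷ = 0.0078125 is still above 7/1107 but 0.5⁸ = 0.00390625 is at or below it, so n = 8.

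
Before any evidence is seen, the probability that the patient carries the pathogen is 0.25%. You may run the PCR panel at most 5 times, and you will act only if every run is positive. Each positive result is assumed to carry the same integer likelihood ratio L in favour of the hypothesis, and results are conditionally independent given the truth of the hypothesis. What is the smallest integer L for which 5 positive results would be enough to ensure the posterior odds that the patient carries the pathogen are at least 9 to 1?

Prior odds = 0.0025/0.9975 = 1/399.
Target odds = 9.
Need L⁵ ≥ 9 ÷ (1/399) = 3591.
5⁵ = 3125 < 3591 ≤ 7776 = 6⁵, so L = 6.

6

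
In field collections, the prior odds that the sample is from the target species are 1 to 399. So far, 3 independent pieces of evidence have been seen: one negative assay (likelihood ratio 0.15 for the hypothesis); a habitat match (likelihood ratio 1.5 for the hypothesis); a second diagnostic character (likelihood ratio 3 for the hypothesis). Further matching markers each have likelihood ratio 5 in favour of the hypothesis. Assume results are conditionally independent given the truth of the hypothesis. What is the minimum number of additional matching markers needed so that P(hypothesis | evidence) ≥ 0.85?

Prior odds = 1/399.
Combined Bayes factor of the evidence already in hand = 0.15 × 1.5 × 3 = 0.675.
Odds after that evidence = (1/399) × 0.675 = 9/5320.
Target odds = 0.85/0.15 = 17/3.
Need 5ⁿ ≥ 17/3 ÷ (9/5320) = 90440/27.
5⁵ = 3125 falls short of 90440/27 but 5⁶ = 15625 reaches it, so n = 6.

6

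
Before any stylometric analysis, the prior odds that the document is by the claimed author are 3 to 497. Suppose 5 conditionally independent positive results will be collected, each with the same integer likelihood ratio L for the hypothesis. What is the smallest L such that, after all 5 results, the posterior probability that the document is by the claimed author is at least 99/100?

7

Prior odds = 3/497.
Target odds = 0.99/0.01 = 99.
Need L⁵ ≥ 99 ÷ (3/497) = 16401.
6⁵ = 7776 < 16401 ≤ 16807 = 7⁵, so L = 7.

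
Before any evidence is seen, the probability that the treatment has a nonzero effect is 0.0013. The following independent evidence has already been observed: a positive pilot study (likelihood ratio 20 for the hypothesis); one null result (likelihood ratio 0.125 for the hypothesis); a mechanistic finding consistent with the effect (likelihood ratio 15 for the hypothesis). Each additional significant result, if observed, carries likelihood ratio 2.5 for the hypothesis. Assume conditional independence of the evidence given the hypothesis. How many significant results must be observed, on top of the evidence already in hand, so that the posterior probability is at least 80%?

Prior odds = 0.0013/0.9987 = 13/9987.
Combined Bayes factor of the evidence already in hand = 20 × 0.125 × 15 = 37.5.
Odds after that evidence = (13/9987) × 37.5 = 325/6658.
Target odds = 0.8/0.2 = 4.
Need 2.5ⁿ ≥ 4 ÷ (325/6658) = 26632/325.
2.5⁴ = 39.0625 falls short of 26632/325 but 2.5⁵ = 97.65625 reaches it, so n = 5.

5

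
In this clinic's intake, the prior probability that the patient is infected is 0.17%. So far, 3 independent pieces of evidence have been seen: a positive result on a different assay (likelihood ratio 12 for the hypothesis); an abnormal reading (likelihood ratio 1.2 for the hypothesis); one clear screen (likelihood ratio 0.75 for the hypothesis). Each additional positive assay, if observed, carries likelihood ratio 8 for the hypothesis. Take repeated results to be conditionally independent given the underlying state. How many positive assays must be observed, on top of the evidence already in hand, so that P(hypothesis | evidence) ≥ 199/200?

5

Prior odds = 0.0017/0.9983 = 17/9983.
Combined Bayes factor of the evidence already in hand = 12 × 1.2 × 0.75 = 10.8.
Odds after that evidence = (17/9983) × 10.8 = 918/49915.
Target odds = 0.995/0.005 = 199.
Need 8ⁿ ≥ 199 ÷ (918/49915) = 9933085/918.
8⁴ = 4096 falls short of 9933085/918 but 8⁵ = 32768 reaches it, so n = 5.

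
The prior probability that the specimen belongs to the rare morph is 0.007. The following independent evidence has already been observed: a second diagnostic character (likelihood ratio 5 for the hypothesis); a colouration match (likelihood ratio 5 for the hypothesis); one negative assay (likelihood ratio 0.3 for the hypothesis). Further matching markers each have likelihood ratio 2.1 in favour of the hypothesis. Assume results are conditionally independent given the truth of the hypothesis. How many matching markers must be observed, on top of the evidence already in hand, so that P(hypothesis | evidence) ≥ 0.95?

8

Prior odds = 0.007/0.993 = 7/993.
Combined Bayes factor of the evidence already in hand = 5 × 5 × 0.3 = 7.5.
Odds after that evidence = (7/993) × 7.5 = 35/662.
Target odds = 0.95/0.05 = 19.
Need 2.1ⁿ ≥ 19 ÷ (35/662) = 12578/35.
2.1⁷ ≈180.109 falls short of 12578/35 but 2.1⁸ ≈378.229 reaches it, so n = 8.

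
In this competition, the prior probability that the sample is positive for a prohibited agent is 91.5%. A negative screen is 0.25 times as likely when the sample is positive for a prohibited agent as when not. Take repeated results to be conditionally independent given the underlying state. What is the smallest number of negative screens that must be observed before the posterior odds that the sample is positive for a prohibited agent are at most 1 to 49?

5

Prior odds: 0.915 ÷ 0.085 = 183/17.
Likelihood ratio per negative screen = 0.25.
Target odds = 1/49.
Require 0.25ⁿ ≤ 1/49 ÷ (183/17) = 17/8967.
0.25⁴ = 0.00390625 is still above 17/8967 but 0.25⁵ = 1/1024 is at or below it, so n = 5.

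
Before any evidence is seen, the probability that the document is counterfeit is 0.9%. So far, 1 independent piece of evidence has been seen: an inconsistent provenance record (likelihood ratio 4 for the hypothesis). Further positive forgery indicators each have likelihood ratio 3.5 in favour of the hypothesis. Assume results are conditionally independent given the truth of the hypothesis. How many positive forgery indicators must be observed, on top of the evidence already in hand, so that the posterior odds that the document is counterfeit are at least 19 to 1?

5

Prior odds = 0.009/0.991 = 9/991.
Bayes factor of the evidence already in hand = 4.
Odds after that evidence = (9/991) × 4 = 36/991.
Target odds = 19.
Need 3.5ⁿ ≥ 19 ÷ (36/991) = 18829/36.
3.5⁴ = 150.0625 falls short of 18829/36 but 3.5⁵ = 525.21875 reaches it, so n = 5.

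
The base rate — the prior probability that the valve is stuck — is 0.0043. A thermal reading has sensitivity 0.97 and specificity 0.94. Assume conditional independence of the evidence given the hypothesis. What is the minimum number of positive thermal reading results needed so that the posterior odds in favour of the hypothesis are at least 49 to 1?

Prior odds = 0.0043/0.9957 = 43/9957.
False-positive rate = 1 − 0.94 = 0.06; likelihood ratio of a positive = 0.97/0.06 = 97/6.
Target odds = 49.
Require (97/6)ⁿ ≥ 49 ÷ (43/9957) = 487893/43.
(97/6)³ = 912673/216 falls short of 487893/43 but (97/6)⁴ = 88529281/1296 reaches it, so n = 4.

4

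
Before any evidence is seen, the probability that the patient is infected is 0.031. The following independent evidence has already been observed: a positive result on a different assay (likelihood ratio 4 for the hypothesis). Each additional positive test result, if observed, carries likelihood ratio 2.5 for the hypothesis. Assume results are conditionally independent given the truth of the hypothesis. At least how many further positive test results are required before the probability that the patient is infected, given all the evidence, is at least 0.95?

6

Prior odds = 0.031/0.969 = 31/969.
Bayes factor of the evidence already in hand = 4.
Odds after that evidence = (31/969) × 4 = 124/969.
Target odds = 0.95/0.05 = 19.
Need 2.5ⁿ ≥ 19 ÷ (124/969) = 18411/124.
2.5⁵ = 97.65625 falls short of 18411/124 but 2.5⁶ = 244.140625 reaches it, so n = 6.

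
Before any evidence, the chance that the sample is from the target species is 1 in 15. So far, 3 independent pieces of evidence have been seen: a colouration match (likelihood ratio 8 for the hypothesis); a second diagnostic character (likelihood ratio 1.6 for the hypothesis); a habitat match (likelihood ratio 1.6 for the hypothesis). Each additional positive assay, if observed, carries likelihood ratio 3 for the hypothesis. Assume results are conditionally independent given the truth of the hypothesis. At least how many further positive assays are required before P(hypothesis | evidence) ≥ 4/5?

1

Prior odds = (1/15)/(14/15) = 1/14.
Combined Bayes factor of the evidence already in hand = 8 × 1.6 × 1.6 = 20.48.
Odds after that evidence = (1/14) × 20.48 = 256/175.
Target odds = 0.8/0.2 = 4.
Need 3ⁿ ≥ 4 ÷ (256/175) = 2.734375.
3¹ = 3, which meets the required 2.734375; so n = 1.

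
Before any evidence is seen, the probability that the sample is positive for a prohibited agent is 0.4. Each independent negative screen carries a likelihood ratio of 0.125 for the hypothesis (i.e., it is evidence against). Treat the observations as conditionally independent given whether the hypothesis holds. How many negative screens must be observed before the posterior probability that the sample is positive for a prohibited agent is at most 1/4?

1

Prior odds = 0.4/0.6 = 2/3.
Likelihood ratio per negative screen = 0.125.
Target posterior odds = 0.25/0.75 = 1/3.
Need (2/3) × 0.125ⁿ ≤ 1/3, i.e. 0.125ⁿ ≤ 0.5.
0.125¹ = 0.125, which is already at or below the required 0.5; so n = 1.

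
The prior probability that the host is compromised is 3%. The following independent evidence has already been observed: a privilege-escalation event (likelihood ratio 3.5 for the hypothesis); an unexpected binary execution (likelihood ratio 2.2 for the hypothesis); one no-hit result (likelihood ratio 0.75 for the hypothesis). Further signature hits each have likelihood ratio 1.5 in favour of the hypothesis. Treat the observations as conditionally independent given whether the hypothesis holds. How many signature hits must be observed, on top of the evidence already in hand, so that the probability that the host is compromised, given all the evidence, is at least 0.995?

Prior odds = 0.03/0.97 = 3/97.
Combined Bayes factor of the evidence already in hand = 3.5 × 2.2 × 0.75 = 5.775.
Odds after that evidence = (3/97) × 5.775 = 693/3880.
Target odds = 0.995/0.005 = 199.
Need 1.5ⁿ ≥ 199 ÷ (693/3880) = 772120/693.
1.5¹⁷ = 129140163/131072 falls short of 772120/693 but 1.5¹⁸ = 387420489/262144 reaches it, so n = 18.

18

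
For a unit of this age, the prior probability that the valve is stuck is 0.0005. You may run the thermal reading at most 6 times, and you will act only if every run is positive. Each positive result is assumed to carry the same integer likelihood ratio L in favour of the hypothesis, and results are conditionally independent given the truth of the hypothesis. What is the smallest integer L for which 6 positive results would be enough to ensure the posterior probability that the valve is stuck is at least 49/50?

7

Prior odds = 0.0005/0.9995 = 1/1999.
Target odds = 0.98/0.02 = 49.
Need L⁶ ≥ 49 ÷ (1/1999) = 97951.
6⁶ = 46656 < 97951 ≤ 117649 = 7⁶, so L = 7.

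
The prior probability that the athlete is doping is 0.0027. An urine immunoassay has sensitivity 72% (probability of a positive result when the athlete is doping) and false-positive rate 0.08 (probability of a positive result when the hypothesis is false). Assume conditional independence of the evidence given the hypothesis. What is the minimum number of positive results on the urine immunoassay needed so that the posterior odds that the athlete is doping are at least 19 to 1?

5

Prior odds: 0.0027 ÷ 0.9973 = 27/9973.
Likelihood ratio of a positive result = 0.72/0.08 = 9.
Target odds = 19.
Need (27/9973) × 9ⁿ ≥ 19, i.e. 9ⁿ ≥ 189487/27.
9⁴ = 6561 falls short of 189487/27 but 9⁵ = 59049 reaches it, so n = 5.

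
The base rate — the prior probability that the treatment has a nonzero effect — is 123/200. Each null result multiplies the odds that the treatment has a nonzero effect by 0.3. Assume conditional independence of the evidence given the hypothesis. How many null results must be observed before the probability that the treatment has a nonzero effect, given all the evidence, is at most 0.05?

3

Prior odds: 0.615 ÷ 0.385 = 123/77.
Likelihood ratio per null result = 0.3.
Target odds: 0.05 ÷ 0.95 = 1/19.
Need (123/77) × 0.3ⁿ ≤ 1/19, i.e. 0.3ⁿ ≤ 77/2337.
0.3² = 0.09 is still above 77/2337 but 0.3³ = 0.027 is at or below it, so n = 3.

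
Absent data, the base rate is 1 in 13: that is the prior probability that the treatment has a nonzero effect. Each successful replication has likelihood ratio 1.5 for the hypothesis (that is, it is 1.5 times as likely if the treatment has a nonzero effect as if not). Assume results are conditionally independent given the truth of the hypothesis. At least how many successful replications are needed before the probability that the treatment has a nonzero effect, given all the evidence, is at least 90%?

12

Prior odds: (1/13) ÷ (12/13) = 1/12.
Likelihood ratio per successful replication = 1.5.
Target odds: 0.9 ÷ 0.1 = 9.
Require 1.5ⁿ ≥ 9 ÷ (1/12) = 108.
1.5¹¹ = 177147/2048 falls short of 108 but 1.5¹² = 531441/4096 reaches it, so n = 12.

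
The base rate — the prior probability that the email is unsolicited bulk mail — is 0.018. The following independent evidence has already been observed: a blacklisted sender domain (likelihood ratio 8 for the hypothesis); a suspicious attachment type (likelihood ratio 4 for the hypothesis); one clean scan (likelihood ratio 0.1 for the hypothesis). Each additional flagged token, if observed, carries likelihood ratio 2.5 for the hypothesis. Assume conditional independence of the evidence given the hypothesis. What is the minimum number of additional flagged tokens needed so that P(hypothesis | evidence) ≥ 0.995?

Prior odds = 0.018/0.982 = 9/491.
Combined Bayes factor of the evidence already in hand = 8 × 4 × 0.1 = 3.2.
Odds after that evidence = (9/491) × 3.2 = 144/2455.
Target odds = 0.995/0.005 = 199.
Need 2.5ⁿ ≥ 199 ÷ (144/2455) = 488545/144.
2.5⁸ = 390625/256 falls short of 488545/144 but 2.5⁹ = 1953125/512 reaches it, so n = 9.

9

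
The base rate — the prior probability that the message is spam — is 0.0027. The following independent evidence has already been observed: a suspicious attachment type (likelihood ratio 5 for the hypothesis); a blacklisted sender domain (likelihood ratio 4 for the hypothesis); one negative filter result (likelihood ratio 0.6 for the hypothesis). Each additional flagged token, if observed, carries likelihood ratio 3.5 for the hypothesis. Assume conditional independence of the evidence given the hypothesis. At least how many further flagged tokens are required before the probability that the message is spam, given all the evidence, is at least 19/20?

6

Prior odds = 0.0027/0.9973 = 27/9973.
Combined Bayes factor of the evidence already in hand = 5 × 4 × 0.6 = 12.
Odds after that evidence = (27/9973) × 12 = 324/9973.
Target odds = 0.95/0.05 = 19.
Need 3.5ⁿ ≥ 19 ÷ (324/9973) = 189487/324.
3.5⁵ = 525.21875 falls short of 189487/324 but 3.5⁶ = 1838.265625 reaches it, so n = 6.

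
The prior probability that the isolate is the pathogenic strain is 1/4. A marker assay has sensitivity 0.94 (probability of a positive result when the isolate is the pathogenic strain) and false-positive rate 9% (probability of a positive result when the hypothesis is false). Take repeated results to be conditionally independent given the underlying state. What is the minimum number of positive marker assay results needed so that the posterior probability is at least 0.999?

4

Prior odds = 0.25/0.75 = 1/3.
Likelihood ratio of a positive result = 0.94/0.09 = 94/9.
Target odds: 0.999 ÷ 0.001 = 999.
Require (94/9)ⁿ ≥ 999 ÷ (1/3) = 2997.
(94/9)³ = 830584/729 falls short of 2997 but (94/9)⁴ = 78074896/6561 reaches it, so n = 4.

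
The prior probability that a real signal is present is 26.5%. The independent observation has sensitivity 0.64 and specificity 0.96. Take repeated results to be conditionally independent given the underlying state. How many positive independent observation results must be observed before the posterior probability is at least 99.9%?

Prior odds: 0.265 ÷ 0.735 = 53/147.
False-positive rate = 1 − 0.96 = 0.04; likelihood ratio of a positive = 0.64/0.04 = 16.
Target posterior odds = 0.999/0.001 = 999.
Need (53/147) × 16ⁿ ≥ 999, i.e. 16ⁿ ≥ 146853/53.
16² = 256 falls short of 146853/53 but 16³ = 4096 reaches it, so n = 3.

3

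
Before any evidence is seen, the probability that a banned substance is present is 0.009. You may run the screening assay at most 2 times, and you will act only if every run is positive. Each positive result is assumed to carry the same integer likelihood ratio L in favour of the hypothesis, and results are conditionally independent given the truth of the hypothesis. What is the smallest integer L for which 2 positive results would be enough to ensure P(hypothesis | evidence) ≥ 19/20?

46

Prior odds = 0.009/0.991 = 9/991.
Target odds = 0.95/0.05 = 19.
Need L² ≥ 19 ÷ (9/991) = 18829/9.
45² = 2025 < 18829/9 ≤ 2116 = 46², so L = 46.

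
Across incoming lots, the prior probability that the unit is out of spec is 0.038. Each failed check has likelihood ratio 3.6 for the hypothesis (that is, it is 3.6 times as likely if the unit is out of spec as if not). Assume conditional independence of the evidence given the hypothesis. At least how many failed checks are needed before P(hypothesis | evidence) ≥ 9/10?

Prior odds = 0.038/0.962 = 19/481.
Likelihood ratio per failed check = 3.6.
Target odds: 0.9 ÷ 0.1 = 9.
Need (19/481) × 3.6ⁿ ≥ 9, i.e. 3.6ⁿ ≥ 4329/19.
3.6⁴ = 167.9616 falls short of 4329/19 but 3.6⁵ = 604.66176 reaches it, so n = 5.

5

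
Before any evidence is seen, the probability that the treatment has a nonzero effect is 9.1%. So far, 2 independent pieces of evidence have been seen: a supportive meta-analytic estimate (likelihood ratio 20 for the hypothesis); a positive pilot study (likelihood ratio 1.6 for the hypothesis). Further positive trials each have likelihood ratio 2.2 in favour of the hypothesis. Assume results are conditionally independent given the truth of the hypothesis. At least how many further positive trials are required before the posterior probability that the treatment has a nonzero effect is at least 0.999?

Prior odds = 0.091/0.909 = 91/909.
Combined Bayes factor of the evidence already in hand = 20 × 1.6 = 32.
Odds after that evidence = (91/909) × 32 = 2912/909.
Target odds = 0.999/0.001 = 999.
Need 2.2ⁿ ≥ 999 ÷ (2912/909) = 908091/2912.
2.2⁷ = 19487171/78125 falls short of 908091/2912 but 2.2⁸ = 214358881/390625 reaches it, so n = 8.

8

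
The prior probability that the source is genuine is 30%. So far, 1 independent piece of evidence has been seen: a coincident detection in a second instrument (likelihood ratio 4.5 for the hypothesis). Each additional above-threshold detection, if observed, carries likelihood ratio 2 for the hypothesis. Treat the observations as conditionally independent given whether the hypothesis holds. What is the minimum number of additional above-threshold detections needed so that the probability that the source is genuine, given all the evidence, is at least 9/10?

Prior odds = 0.3/0.7 = 3/7.
Bayes factor of the evidence already in hand = 4.5.
Odds after that evidence = (3/7) × 4.5 = 27/14.
Target odds = 0.9/0.1 = 9.
Need 2ⁿ ≥ 9 ÷ (27/14) = 14/3.
2² = 4 falls short of 14/3 but 2³ = 8 reaches it, so n = 3.

3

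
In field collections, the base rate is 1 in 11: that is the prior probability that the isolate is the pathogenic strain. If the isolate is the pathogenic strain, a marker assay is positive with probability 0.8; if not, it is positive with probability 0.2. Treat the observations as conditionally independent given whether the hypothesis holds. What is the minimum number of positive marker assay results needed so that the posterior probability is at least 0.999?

7

Prior odds: (1/11) ÷ (10/11) = 0.1.
Likelihood ratio of a positive = 0.8/0.2 = 4.
Target posterior odds = 0.999/0.001 = 999.
Need 0.1 × 4ⁿ ≥ 999, i.e. 4ⁿ ≥ 9990.
4⁶ = 4096 falls short of 9990 but 4⁷ = 16384 reaches it, so n = 7.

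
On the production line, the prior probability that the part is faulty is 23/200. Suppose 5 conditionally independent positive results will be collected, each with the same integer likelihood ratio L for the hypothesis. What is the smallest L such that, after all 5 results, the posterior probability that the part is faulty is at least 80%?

Prior odds = 0.115/0.885 = 23/177.
Target odds = 0.8/0.2 = 4.
Need L⁵ ≥ 4 ÷ (23/177) = 708/23.
1⁵ = 1 < 708/23 ≤ 32 = 2⁵, so L = 2.

2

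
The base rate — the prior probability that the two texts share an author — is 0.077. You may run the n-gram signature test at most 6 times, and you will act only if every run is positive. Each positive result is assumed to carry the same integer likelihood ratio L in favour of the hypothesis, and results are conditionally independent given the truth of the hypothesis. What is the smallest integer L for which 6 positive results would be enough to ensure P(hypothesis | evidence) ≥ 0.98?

Prior odds = 0.077/0.923 = 77/923.
Target odds = 0.98/0.02 = 49.
Need L⁶ ≥ 49 ÷ (77/923) = 6461/11.
2⁶ = 64 < 6461/11 ≤ 729 = 3⁶, so L = 3.

3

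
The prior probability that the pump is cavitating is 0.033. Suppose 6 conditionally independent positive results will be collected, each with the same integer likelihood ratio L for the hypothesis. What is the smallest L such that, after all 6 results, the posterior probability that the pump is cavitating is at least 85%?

3

Prior odds = 0.033/0.967 = 33/967.
Target odds = 0.85/0.15 = 17/3.
Need L⁶ ≥ 17/3 ÷ (33/967) = 16439/99.
2⁶ = 64 < 16439/99 ≤ 729 = 3⁶, so L = 3.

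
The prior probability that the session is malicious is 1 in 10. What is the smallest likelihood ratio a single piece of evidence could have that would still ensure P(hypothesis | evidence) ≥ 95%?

Prior odds = 0.1/0.9 = 1/9.
Target odds = 0.95/0.05 = 19.
Required Bayes factor = 19 ÷ (1/9) = 171.

171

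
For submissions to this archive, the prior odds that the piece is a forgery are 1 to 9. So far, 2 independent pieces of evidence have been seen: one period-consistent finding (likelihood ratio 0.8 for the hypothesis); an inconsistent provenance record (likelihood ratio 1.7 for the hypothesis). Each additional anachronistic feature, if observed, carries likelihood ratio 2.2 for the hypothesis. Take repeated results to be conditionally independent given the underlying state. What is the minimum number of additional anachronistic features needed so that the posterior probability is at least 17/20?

Prior odds = 1/9.
Combined Bayes factor of the evidence already in hand = 0.8 × 1.7 = 1.36.
Odds after that evidence = (1/9) × 1.36 = 34/225.
Target odds = 0.85/0.15 = 17/3.
Need 2.2ⁿ ≥ 17/3 ÷ (34/225) = 37.5.
2.2⁴ = 23.4256 falls short of 37.5 but 2.2⁵ = 51.53632 reaches it, so n = 5.

5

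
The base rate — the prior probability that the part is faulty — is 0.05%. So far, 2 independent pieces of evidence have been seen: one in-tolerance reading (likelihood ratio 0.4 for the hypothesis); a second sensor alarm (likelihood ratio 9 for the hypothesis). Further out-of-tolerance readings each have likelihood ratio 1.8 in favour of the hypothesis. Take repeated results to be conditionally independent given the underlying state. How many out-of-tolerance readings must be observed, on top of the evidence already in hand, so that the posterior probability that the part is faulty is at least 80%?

Prior odds = 0.0005/0.9995 = 1/1999.
Combined Bayes factor of the evidence already in hand = 0.4 × 9 = 3.6.
Odds after that evidence = (1/1999) × 3.6 = 18/9995.
Target odds = 0.8/0.2 = 4.
Need 1.8ⁿ ≥ 4 ÷ (18/9995) = 19990/9.
1.8¹³ ≈2082.3 falls short of 19990/9 but 1.8¹⁴ ≈3748.13 reaches it, so n = 14.

14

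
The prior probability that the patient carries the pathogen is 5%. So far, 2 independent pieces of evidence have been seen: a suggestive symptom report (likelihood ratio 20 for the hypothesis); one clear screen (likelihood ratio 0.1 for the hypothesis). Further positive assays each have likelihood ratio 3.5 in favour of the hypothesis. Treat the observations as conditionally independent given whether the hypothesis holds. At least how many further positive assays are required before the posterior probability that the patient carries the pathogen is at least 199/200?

Prior odds = 0.05/0.95 = 1/19.
Combined Bayes factor of the evidence already in hand = 20 × 0.1 = 2.
Odds after that evidence = (1/19) × 2 = 2/19.
Target odds = 0.995/0.005 = 199.
Need 3.5ⁿ ≥ 199 ÷ (2/19) = 1890.5.
3.5⁶ = 1838.265625 falls short of 1890.5 but 3.5⁷ = 823543/128 reaches it, so n = 7.

7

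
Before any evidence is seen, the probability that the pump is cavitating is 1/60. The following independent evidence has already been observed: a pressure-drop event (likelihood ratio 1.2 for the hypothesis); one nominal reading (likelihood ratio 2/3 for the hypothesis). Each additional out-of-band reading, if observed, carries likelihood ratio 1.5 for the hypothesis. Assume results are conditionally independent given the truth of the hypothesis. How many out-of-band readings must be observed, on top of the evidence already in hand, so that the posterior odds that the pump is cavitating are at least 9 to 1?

17

Prior odds = (1/60)/(59/60) = 1/59.
Combined Bayes factor of the evidence already in hand = 1.2 × (2/3) = 0.8.
Odds after that evidence = (1/59) × 0.8 = 4/295.
Target odds = 9.
Need 1.5ⁿ ≥ 9 ÷ (4/295) = 663.75.
1.5¹⁶ = 43046721/65536 falls short of 663.75 but 1.5¹⁷ = 129140163/131072 reaches it, so n = 17.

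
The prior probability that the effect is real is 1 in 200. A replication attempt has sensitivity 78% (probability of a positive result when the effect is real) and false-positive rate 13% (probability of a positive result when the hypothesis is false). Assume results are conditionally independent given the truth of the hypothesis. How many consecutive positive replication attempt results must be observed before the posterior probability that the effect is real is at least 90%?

Prior odds = 0.005/0.995 = 1/199.
Likelihood ratio of a positive result = 0.78/0.13 = 6.
Target posterior odds = 0.9/0.1 = 9.
Require 6ⁿ ≥ 9 ÷ (1/199) = 1791.
6⁴ = 1296 falls short of 1791 but 6⁵ = 7776 reaches it, so n = 5.

5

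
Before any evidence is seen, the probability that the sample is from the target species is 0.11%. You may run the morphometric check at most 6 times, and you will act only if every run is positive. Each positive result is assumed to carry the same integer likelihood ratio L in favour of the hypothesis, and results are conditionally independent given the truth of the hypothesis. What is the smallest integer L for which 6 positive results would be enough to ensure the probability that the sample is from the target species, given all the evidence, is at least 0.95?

6

Prior odds = 0.0011/0.9989 = 11/9989.
Target odds = 0.95/0.05 = 19.
Need L⁶ ≥ 19 ÷ (11/9989) = 189791/11.
5⁶ = 15625 < 189791/11 ≤ 46656 = 6⁶, so L = 6.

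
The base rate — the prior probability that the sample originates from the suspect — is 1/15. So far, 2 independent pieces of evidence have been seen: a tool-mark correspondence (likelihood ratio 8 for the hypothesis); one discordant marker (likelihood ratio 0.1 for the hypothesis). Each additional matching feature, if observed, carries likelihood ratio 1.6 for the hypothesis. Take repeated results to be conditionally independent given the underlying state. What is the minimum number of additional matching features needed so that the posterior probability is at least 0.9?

11

Prior odds = (1/15)/(14/15) = 1/14.
Combined Bayes factor of the evidence already in hand = 8 × 0.1 = 0.8.
Odds after that evidence = (1/14) × 0.8 = 2/35.
Target odds = 0.9/0.1 = 9.
Need 1.6ⁿ ≥ 9 ÷ (2/35) = 157.5.
1.6¹⁰ ≈109.951 falls short of 157.5 but 1.6¹¹ ≈175.922 reaches it, so n = 11.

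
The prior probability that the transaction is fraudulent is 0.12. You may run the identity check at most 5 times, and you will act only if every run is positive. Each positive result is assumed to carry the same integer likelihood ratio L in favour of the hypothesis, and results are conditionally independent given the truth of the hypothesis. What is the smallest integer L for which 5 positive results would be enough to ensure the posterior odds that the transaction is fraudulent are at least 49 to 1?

Prior odds = 0.12/0.88 = 3/22.
Target odds = 49.
Need L⁵ ≥ 49 ÷ (3/22) = 1078/3.
3⁵ = 243 < 1078/3 ≤ 1024 = 4⁵, so L = 4.

4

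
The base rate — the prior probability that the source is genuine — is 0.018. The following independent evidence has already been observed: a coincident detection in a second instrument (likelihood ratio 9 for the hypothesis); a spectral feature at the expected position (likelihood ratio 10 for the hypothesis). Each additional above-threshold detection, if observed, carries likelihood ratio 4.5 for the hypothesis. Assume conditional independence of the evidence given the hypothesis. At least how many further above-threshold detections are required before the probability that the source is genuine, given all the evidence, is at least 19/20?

Prior odds = 0.018/0.982 = 9/491.
Combined Bayes factor of the evidence already in hand = 9 × 10 = 90.
Odds after that evidence = (9/491) × 90 = 810/491.
Target odds = 0.95/0.05 = 19.
Need 4.5ⁿ ≥ 19 ÷ (810/491) = 9329/810.
4.5¹ = 4.5 falls short of 9329/810 but 4.5² = 20.25 reaches it, so n = 2.

2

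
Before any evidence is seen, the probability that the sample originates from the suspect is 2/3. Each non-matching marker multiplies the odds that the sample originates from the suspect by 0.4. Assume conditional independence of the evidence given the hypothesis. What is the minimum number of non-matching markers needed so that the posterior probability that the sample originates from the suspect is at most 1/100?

Prior odds = (2/3)/(1/3) = 2.
Likelihood ratio per non-matching marker = 0.4.
Target odds: 0.01 ÷ 0.99 = 1/99.
Need 2 × 0.4ⁿ ≤ 1/99, i.e. 0.4ⁿ ≤ 1/198.
0.4⁵ = 0.01024 is still above 1/198 but 0.4⁶ = 64/15625 is at or below it, so n = 6.

6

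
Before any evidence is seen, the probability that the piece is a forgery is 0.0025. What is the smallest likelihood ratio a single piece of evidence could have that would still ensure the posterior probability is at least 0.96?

9576

Prior odds = 0.0025/0.9975 = 1/399.
Target odds = 0.96/0.04 = 24.
Required Bayes factor = 24 ÷ (1/399) = 9576.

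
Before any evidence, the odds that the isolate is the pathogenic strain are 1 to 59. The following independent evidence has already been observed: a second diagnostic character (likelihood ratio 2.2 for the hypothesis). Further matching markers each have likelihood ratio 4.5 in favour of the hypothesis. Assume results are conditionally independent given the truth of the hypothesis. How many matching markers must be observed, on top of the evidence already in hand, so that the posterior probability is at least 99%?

6

Prior odds = 1/59.
Bayes factor of the evidence already in hand = 2.2.
Odds after that evidence = (1/59) × 2.2 = 11/295.
Target odds = 0.99/0.01 = 99.
Need 4.5ⁿ ≥ 99 ÷ (11/295) = 2655.
4.5⁵ = 1845.28125 falls short of 2655 but 4.5⁶ = 8303.765625 reaches it, so n = 6.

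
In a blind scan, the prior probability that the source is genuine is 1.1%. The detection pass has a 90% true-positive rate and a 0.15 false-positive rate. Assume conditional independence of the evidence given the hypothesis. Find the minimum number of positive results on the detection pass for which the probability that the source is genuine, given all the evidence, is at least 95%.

5

Prior odds = 0.011/0.989 = 11/989.
Likelihood ratio of a positive result = 0.9/0.15 = 6.
Target posterior odds = 0.95/0.05 = 19.
Need (11/989) × 6ⁿ ≥ 19, i.e. 6ⁿ ≥ 18791/11.
6⁴ = 1296 falls short of 18791/11 but 6⁵ = 7776 reaches it, so n = 5.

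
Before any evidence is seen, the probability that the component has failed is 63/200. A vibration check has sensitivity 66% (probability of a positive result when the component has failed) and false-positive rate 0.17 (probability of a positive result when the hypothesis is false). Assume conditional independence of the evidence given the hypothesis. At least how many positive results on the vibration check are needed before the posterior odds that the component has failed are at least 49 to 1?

Prior odds = 0.315/0.685 = 63/137.
Likelihood ratio of a positive result = 0.66/0.17 = 66/17.
Target odds = 49.
Need (63/137) × (66/17)ⁿ ≥ 49, i.e. (66/17)ⁿ ≥ 959/9.
(66/17)³ = 287496/4913 falls short of 959/9 but (66/17)⁴ = 18974736/83521 reaches it, so n = 4.

4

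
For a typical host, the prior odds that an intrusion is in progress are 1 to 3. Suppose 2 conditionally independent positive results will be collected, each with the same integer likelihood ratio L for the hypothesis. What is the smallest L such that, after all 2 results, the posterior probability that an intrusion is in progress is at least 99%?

18

Prior odds = 1/3.
Target odds = 0.99/0.01 = 99.
Need L² ≥ 99 ÷ (1/3) = 297.
17² = 289 < 297 ≤ 324 = 18², so L = 18.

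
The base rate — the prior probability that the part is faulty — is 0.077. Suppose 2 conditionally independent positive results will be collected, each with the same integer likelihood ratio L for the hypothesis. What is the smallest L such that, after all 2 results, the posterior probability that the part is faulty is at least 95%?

Prior odds = 0.077/0.923 = 77/923.
Target odds = 0.95/0.05 = 19.
Need L² ≥ 19 ÷ (77/923) = 17537/77.
15² = 225 < 17537/77 ≤ 256 = 16², so L = 16.

16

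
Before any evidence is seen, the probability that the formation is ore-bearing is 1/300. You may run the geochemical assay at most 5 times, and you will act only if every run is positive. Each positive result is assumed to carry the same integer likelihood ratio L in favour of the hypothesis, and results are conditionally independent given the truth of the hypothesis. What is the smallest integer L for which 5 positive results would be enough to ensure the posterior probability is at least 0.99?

Prior odds = (1/300)/(299/300) = 1/299.
Target odds = 0.99/0.01 = 99.
Need L⁵ ≥ 99 ÷ (1/299) = 29601.
7⁵ = 16807 < 29601 ≤ 32768 = 8⁵, so L = 8.

8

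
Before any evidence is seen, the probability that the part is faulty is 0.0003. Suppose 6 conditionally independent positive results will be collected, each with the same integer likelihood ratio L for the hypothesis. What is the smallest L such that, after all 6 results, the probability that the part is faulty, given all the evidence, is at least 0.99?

Prior odds = 0.0003/0.9997 = 3/9997.
Target odds = 0.99/0.01 = 99.
Need L⁶ ≥ 99 ÷ (3/9997) = 329901.
8⁶ = 262144 < 329901 ≤ 531441 = 9⁶, so L = 9.

9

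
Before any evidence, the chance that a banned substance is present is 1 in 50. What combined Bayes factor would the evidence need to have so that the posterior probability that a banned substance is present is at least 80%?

196

Prior odds = 0.02/0.98 = 1/49.
Target odds = 0.8/0.2 = 4.
Required Bayes factor = 4 ÷ (1/49) = 196.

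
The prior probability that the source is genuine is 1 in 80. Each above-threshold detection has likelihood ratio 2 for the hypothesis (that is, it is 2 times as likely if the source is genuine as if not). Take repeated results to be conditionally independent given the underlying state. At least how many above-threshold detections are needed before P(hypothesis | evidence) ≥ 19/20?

11

Prior odds = 0.0125/0.9875 = 1/79.
Likelihood ratio per above-threshold detection = 2.
Target posterior odds = 0.95/0.05 = 19.
Need (1/79) × 2ⁿ ≥ 19, i.e. 2ⁿ ≥ 1501.
2¹⁰ = 1024 falls short of 1501 but 2¹¹ = 2048 reaches it, so n = 11.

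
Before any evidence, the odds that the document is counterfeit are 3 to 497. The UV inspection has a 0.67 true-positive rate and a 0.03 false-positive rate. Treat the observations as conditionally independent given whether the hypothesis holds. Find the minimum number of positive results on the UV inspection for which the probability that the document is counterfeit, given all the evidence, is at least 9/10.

3

Prior odds = 3/497.
Likelihood ratio of a positive result = 0.67/0.03 = 67/3.
Target posterior odds = 0.9/0.1 = 9.
Require (67/3)ⁿ ≥ 9 ÷ (3/497) = 1491.
(67/3)² = 4489/9 falls short of 1491 but (67/3)³ = 300763/27 reaches it, so n = 3.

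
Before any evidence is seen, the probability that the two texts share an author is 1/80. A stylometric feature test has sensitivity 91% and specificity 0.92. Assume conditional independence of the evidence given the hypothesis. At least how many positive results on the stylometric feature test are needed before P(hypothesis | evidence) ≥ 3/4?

Prior odds = 0.0125/0.9875 = 1/79.
False-positive rate = 1 − 0.92 = 0.08; likelihood ratio of a positive = 0.91/0.08 = 11.375.
Target odds: 0.75 ÷ 0.25 = 3.
Require 11.375ⁿ ≥ 3 ÷ (1/79) = 237.
11.375² = 129.390625 falls short of 237 but 11.375³ = 753571/512 reaches it, so n = 3.

3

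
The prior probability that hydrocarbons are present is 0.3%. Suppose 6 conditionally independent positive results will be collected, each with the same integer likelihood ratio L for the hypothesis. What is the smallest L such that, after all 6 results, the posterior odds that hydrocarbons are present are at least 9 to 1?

Prior odds = 0.003/0.997 = 3/997.
Target odds = 9.
Need L⁶ ≥ 9 ÷ (3/997) = 2991.
3⁶ = 729 < 2991 ≤ 4096 = 4⁶, so L = 4.

4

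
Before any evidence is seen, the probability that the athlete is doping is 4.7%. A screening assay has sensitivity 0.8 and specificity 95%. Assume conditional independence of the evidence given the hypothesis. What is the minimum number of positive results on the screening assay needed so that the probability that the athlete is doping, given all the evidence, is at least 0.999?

Prior odds: 0.047 ÷ 0.953 = 47/953.
False-positive rate = 1 − 0.95 = 0.05; likelihood ratio of a positive = 0.8/0.05 = 16.
Target odds: 0.999 ÷ 0.001 = 999.
Require 16ⁿ ≥ 999 ÷ (47/953) = 952047/47.
16³ = 4096 falls short of 952047/47 but 16⁴ = 65536 reaches it, so n = 4.

4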